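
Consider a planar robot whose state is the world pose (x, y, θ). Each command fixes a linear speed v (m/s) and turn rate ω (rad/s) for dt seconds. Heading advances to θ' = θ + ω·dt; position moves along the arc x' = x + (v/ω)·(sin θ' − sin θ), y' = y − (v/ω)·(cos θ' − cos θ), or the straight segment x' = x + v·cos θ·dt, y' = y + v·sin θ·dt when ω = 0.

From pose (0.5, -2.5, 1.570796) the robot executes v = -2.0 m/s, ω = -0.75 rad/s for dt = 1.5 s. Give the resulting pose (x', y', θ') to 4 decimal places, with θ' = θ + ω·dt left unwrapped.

(-1.0169, -4.9060, 0.4458)

θ' = 1.5708 + -0.75·1.5 = 0.4458
R = v/ω = -2.0/-0.75 = 2.6667
x' = 0.5 + 2.6667·(sin 0.4458 − sin 1.5708) = -1.0169
y' = -2.5 − 2.6667·(cos 0.4458 − cos 1.5708) = -4.9060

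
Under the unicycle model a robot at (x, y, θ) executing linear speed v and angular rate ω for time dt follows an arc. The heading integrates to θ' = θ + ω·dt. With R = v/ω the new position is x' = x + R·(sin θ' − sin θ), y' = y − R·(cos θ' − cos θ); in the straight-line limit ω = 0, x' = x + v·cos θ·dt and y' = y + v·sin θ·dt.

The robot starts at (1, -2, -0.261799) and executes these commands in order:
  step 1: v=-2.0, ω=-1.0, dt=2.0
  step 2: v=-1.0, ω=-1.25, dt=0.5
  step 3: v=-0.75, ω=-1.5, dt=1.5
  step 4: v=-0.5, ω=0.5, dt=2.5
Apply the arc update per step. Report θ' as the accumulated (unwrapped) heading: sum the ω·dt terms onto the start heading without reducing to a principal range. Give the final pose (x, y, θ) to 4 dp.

step 1: θ'=-2.2618 (R=2.0000) → pose (-0.0236, 1.2065, -2.2618)
step 2: θ'=-2.8868 (R=0.8000) → pose (0.3913, 1.4708, -2.8868)
step 3: θ'=-5.1368 (R=0.5000) → pose (0.9729, 0.7810, -5.1368)
step 4: θ'=-3.8868 (R=-1.0000) → pose (1.2061, -0.3657, -3.8868)

(1.2061, -0.3657, -3.8868)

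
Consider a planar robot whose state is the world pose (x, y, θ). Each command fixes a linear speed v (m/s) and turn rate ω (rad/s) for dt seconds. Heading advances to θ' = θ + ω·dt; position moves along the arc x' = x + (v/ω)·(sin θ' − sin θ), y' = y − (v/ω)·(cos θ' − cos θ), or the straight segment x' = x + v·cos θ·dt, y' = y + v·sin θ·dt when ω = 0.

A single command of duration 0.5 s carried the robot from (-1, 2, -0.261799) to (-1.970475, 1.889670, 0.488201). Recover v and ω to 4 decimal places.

Δθ = 0.488201 − -0.261799 = 0.750000
ω = Δθ/dt = 0.750000/0.5 = 1.5000
R = Δx/(sin θ' − sin θ) = -1.3333
v = R·ω = -1.3333·1.5000 = -2.0000

v = -2.0000, ω = 1.5000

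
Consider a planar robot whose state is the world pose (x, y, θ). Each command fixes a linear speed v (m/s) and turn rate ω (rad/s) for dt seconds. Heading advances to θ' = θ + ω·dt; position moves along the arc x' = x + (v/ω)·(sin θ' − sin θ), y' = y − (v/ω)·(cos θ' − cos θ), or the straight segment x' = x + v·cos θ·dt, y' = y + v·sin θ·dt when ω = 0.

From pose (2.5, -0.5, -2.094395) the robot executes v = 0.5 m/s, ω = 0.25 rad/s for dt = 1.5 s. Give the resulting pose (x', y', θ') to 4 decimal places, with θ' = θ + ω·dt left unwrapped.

(2.2541, -1.2039, -1.7194)

θ' = -2.0944 + 0.25·1.5 = -1.7194
R = v/ω = 0.5/0.25 = 2.0000
x' = 2.5 + 2.0000·(sin -1.7194 − sin -2.0944) = 2.2541
y' = -0.5 − 2.0000·(cos -1.7194 − cos -2.0944) = -1.2039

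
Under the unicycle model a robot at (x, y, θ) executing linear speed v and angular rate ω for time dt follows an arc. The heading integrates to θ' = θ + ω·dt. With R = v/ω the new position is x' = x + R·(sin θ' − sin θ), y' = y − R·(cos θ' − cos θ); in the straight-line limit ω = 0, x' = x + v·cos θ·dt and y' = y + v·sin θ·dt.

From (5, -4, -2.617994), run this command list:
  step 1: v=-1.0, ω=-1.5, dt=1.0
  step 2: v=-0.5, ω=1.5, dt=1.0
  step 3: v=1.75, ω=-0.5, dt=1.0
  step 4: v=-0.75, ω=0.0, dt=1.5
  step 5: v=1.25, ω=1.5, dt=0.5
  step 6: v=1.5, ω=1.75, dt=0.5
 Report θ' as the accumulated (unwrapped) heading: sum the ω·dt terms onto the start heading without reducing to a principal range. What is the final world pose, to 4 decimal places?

step 1: θ'=-4.1180 (R=0.6667) → pose (5.8857, -4.2040, -4.1180)
step 2: θ'=-2.6180 (R=-0.3333) → pose (6.3285, -4.3060, -2.6180)
step 3: θ'=-3.1180 (R=-3.5000) → pose (4.6611, -4.7740, -3.1180)
step 4: θ'=-3.1180 (straight) → pose (5.7858, -4.7474, -3.1180)
step 5: θ'=-2.3680 (R=0.8333) → pose (5.2232, -4.9843, -2.3680)
step 6: θ'=-1.4930 (R=0.8571) → pose (4.9675, -5.6642, -1.4930)

(4.9675, -5.6642, -1.4930)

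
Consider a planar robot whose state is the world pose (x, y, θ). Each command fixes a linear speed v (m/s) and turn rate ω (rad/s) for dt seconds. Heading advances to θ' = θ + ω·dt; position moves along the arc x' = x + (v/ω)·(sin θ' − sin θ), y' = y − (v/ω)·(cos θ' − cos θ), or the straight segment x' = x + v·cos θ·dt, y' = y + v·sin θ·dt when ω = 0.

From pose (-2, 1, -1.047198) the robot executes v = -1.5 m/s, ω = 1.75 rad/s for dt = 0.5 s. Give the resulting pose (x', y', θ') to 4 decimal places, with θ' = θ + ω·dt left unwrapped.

(-2.5954, 1.4159, -0.1722)

θ' = -1.0472 + 1.75·0.5 = -0.1722
R = v/ω = -1.5/1.75 = -0.8571
x' = -2 + -0.8571·(sin -0.1722 − sin -1.0472) = -2.5954
y' = 1 − -0.8571·(cos -0.1722 − cos -1.0472) = 1.4159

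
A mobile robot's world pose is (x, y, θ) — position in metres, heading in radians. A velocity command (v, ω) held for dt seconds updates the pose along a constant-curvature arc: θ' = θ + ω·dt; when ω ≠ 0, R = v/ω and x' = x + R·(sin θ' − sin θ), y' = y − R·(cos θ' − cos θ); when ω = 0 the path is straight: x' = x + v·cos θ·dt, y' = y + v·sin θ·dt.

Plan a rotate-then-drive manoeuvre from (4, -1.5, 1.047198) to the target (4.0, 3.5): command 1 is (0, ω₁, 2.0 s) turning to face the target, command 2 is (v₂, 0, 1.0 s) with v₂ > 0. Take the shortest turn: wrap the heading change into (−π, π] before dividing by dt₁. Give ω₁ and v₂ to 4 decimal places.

ω₁ = 0.2618, v₂ = 5.0000

heading to target = atan2(3.5−-1.5, 4−4) = 1.5708
Δθ = wrap(1.5708 − 1.0472) = 0.5236; ω₁ = Δθ/dt₁ = 0.2618
distance = √((4−4)² + (3.5−-1.5)²) = 5.0000; v₂ = distance/dt₂ = 5.0000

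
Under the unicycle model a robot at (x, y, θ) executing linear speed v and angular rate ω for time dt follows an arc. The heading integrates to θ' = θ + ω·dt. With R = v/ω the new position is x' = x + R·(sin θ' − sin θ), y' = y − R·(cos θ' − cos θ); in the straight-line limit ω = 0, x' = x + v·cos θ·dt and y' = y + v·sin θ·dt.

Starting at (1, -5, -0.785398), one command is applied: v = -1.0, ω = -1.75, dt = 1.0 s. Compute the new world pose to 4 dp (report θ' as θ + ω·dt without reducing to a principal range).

(1.0785, -4.1263, -2.5354)

θ' = -0.7854 + -1.75·1.0 = -2.5354
R = v/ω = -1.0/-1.75 = 0.5714
x' = 1 + 0.5714·(sin -2.5354 − sin -0.7854) = 1.0785
y' = -5 − 0.5714·(cos -2.5354 − cos -0.7854) = -4.1263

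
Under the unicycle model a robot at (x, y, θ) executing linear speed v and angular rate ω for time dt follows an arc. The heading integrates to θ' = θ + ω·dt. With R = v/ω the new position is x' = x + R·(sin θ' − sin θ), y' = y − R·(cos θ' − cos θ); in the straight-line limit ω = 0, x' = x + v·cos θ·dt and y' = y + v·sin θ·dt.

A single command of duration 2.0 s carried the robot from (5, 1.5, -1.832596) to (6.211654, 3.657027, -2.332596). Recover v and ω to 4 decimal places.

Δθ = -2.332596 − -1.832596 = -0.500000
ω = Δθ/dt = -0.500000/2.0 = -0.2500
R = −Δy/(cos θ' − cos θ) = 5.0000
v = R·ω = 5.0000·-0.2500 = -1.2500

v = -1.2500, ω = -0.2500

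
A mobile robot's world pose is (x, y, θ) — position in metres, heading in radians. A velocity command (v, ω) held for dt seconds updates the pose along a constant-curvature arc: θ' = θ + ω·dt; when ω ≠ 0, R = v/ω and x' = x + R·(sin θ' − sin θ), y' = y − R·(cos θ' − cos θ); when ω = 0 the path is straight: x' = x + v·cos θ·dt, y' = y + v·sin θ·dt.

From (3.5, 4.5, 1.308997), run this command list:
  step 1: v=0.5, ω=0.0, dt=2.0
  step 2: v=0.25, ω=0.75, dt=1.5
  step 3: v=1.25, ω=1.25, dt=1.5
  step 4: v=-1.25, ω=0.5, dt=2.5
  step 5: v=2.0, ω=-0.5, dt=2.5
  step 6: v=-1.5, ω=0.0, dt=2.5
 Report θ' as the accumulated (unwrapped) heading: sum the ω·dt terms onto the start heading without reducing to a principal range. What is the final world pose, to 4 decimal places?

(3.9416, 7.1748, 4.3090)

step 1: θ'=1.3090 (straight) → pose (3.7588, 5.4659, 1.3090)
step 2: θ'=2.4340 (R=0.3333) → pose (3.6535, 5.8055, 2.4340)
step 3: θ'=4.3090 (R=1.0000) → pose (2.0838, 5.4381, 4.3090)
step 4: θ'=5.5590 (R=-2.5000) → pose (1.4408, 8.2921, 5.5590)
step 5: θ'=4.3090 (R=-4.0000) → pose (2.4696, 3.7258, 4.3090)
step 6: θ'=4.3090 (straight) → pose (3.9416, 7.1748, 4.3090)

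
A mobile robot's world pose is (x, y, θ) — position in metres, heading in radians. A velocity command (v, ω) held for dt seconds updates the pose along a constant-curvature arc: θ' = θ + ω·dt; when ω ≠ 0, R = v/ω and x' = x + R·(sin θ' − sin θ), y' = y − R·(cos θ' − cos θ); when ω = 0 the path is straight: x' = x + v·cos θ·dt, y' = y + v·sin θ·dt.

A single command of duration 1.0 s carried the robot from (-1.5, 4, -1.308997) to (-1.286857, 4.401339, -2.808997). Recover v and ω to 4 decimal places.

Δθ = -2.808997 − -1.308997 = -1.500000
ω = Δθ/dt = -1.500000/1.0 = -1.5000
R = −Δy/(cos θ' − cos θ) = 0.3333
v = R·ω = 0.3333·-1.5000 = -0.5000

v = -0.5000, ω = -1.5000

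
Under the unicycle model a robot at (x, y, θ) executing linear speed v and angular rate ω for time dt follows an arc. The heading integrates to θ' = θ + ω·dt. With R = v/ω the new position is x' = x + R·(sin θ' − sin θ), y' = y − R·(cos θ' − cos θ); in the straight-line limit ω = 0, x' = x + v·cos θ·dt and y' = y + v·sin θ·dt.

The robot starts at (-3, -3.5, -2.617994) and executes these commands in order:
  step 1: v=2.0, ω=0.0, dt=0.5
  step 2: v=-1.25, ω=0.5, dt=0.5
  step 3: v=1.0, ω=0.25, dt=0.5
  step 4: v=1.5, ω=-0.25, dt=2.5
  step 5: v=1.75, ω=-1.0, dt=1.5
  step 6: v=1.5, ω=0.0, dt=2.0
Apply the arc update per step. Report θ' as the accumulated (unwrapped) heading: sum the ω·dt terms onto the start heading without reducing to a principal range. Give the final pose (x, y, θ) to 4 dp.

step 1: θ'=-2.6180 (straight) → pose (-3.8660, -4.0000, -2.6180)
step 2: θ'=-2.3680 (R=-2.5000) → pose (-3.3692, -3.6234, -2.3680)
step 3: θ'=-2.2430 (R=4.0000) → pose (-3.7042, -3.9942, -2.2430)
step 4: θ'=-2.8680 (R=-6.0000) → pose (-6.7777, -6.0348, -2.8680)
step 5: θ'=-4.3680 (R=-1.7500) → pose (-8.8978, -4.9407, -4.3680)
step 6: θ'=-4.3680 (straight) → pose (-9.9107, -2.1169, -4.3680)

(-9.9107, -2.1169, -4.3680)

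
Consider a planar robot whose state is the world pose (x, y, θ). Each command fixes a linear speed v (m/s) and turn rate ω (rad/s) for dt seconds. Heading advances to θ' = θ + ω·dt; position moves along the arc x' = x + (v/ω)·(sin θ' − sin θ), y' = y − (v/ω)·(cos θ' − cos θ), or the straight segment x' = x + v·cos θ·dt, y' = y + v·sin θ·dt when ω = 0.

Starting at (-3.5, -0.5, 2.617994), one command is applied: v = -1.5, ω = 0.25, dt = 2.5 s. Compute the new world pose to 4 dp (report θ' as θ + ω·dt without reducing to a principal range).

θ' = 2.6180 + 0.25·2.5 = 3.2430
R = v/ω = -1.5/0.25 = -6.0000
x' = -3.5 + -6.0000·(sin 3.2430 − sin 2.6180) = 0.1074
y' = -0.5 − -6.0000·(cos 3.2430 − cos 2.6180) = -1.2730

(0.1074, -1.2730, 3.2430)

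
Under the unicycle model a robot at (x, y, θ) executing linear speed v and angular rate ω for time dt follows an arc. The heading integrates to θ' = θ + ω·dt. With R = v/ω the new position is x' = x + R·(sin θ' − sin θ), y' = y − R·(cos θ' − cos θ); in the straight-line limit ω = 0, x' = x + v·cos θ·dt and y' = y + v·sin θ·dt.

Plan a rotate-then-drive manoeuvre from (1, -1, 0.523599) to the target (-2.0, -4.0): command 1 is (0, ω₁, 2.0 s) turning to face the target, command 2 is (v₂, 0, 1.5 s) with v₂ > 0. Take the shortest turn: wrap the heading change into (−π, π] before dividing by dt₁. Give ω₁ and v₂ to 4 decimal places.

ω₁ = -1.4399, v₂ = 2.8284

heading to target = atan2(-4−-1, -2−1) = -2.3562
Δθ = wrap(-2.3562 − 0.5236) = -2.8798; ω₁ = Δθ/dt₁ = -1.4399
distance = √((-2−1)² + (-4−-1)²) = 4.2426; v₂ = distance/dt₂ = 2.8284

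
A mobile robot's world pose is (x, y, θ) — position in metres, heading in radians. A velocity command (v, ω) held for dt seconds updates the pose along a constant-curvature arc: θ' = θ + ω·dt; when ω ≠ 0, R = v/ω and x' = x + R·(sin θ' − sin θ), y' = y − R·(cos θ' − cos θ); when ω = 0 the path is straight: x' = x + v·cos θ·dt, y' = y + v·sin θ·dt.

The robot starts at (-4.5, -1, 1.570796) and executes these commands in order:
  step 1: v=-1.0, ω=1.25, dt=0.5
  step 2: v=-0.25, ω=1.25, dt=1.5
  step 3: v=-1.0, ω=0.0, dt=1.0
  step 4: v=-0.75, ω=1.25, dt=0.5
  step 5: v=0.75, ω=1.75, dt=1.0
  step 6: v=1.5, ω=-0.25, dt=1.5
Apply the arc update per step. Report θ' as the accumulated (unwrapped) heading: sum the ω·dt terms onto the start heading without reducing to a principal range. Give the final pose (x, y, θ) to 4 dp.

step 1: θ'=2.1958 (R=-0.8000) → pose (-4.3488, -1.4681, 2.1958)
step 2: θ'=4.0708 (R=-0.2000) → pose (-4.0263, -1.4708, 4.0708)
step 3: θ'=4.0708 (straight) → pose (-3.4279, -0.6696, 4.0708)
step 4: θ'=4.6958 (R=-0.6000) → pose (-3.3086, -0.3205, 4.6958)
step 5: θ'=6.4458 (R=0.4286) → pose (-2.8107, -0.7505, 6.4458)
step 6: θ'=6.0708 (R=-6.0000) → pose (-0.5746, -0.8062, 6.0708)

(-0.5746, -0.8062, 6.0708)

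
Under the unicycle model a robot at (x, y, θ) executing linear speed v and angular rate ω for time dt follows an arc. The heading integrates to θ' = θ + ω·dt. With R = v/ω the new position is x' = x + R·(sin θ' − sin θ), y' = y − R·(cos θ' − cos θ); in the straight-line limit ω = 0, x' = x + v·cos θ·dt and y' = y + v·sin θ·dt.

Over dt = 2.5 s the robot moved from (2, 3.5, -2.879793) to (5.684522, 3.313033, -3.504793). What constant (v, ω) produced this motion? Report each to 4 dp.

v = -1.5000, ω = -0.2500

Δθ = -3.504793 − -2.879793 = -0.625000
ω = Δθ/dt = -0.625000/2.5 = -0.2500
R = Δx/(sin θ' − sin θ) = 6.0000
v = R·ω = 6.0000·-0.2500 = -1.5000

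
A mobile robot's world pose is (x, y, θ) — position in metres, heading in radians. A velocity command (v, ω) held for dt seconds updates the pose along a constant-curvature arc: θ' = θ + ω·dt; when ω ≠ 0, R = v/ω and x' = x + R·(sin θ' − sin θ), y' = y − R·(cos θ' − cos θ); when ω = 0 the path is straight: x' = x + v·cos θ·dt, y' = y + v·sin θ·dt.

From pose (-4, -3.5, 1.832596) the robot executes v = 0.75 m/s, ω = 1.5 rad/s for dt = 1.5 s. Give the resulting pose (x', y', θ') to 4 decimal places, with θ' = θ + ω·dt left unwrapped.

(-4.8870, -3.3349, 4.0826)

θ' = 1.8326 + 1.5·1.5 = 4.0826
R = v/ω = 0.75/1.5 = 0.5000
x' = -4 + 0.5000·(sin 4.0826 − sin 1.8326) = -4.8870
y' = -3.5 − 0.5000·(cos 4.0826 − cos 1.8326) = -3.3349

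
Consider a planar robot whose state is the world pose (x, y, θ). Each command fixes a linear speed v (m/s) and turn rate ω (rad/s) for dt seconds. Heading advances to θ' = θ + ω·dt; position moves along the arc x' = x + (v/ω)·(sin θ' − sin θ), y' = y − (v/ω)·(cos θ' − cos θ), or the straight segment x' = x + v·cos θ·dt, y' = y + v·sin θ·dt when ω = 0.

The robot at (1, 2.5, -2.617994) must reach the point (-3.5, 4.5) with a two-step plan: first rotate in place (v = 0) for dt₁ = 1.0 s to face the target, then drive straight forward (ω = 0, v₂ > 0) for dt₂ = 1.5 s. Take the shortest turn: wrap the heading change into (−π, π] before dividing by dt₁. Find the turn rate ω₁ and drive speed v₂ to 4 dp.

heading to target = atan2(4.5−2.5, -3.5−1) = 2.7234
Δθ = wrap(2.7234 − -2.6180) = -0.9418; ω₁ = Δθ/dt₁ = -0.9418
distance = √((-3.5−1)² + (4.5−2.5)²) = 4.9244; v₂ = distance/dt₂ = 3.2830

ω₁ = -0.9418, v₂ = 3.2830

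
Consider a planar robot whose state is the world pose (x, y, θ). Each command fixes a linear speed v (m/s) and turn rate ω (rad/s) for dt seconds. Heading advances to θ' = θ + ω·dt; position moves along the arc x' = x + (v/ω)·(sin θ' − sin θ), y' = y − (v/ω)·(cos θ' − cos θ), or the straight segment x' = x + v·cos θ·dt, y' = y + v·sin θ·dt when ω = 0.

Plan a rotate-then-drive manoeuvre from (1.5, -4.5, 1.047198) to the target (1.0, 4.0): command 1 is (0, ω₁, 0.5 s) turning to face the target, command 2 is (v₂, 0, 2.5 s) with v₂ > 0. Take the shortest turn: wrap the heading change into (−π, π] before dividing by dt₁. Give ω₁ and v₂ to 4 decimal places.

ω₁ = 1.1647, v₂ = 3.4059

heading to target = atan2(4−-4.5, 1−1.5) = 1.6296
Δθ = wrap(1.6296 − 1.0472) = 0.5824; ω₁ = Δθ/dt₁ = 1.1647
distance = √((1−1.5)² + (4−-4.5)²) = 8.5147; v₂ = distance/dt₂ = 3.4059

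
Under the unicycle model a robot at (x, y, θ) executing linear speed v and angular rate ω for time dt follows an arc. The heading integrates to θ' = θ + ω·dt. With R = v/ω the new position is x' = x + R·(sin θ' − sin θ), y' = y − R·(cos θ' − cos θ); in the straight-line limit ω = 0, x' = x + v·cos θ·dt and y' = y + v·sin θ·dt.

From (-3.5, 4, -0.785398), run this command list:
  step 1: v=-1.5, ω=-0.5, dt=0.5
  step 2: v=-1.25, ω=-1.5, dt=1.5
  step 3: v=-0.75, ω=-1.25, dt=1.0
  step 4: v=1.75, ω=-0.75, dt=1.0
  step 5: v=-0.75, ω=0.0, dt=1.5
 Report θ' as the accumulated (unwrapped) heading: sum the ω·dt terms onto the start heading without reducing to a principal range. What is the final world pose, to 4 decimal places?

step 1: θ'=-1.0354 (R=3.0000) → pose (-3.9589, 4.5908, -1.0354)
step 2: θ'=-3.2854 (R=0.8333) → pose (-3.1227, 5.8407, -3.2854)
step 3: θ'=-4.5354 (R=0.6000) → pose (-2.6181, 5.3525, -4.5354)
step 4: θ'=-5.2854 (R=-2.3333) → pose (-2.2818, 7.0284, -5.2854)
step 5: θ'=-5.2854 (straight) → pose (-2.8918, 6.0831, -5.2854)

(-2.8918, 6.0831, -5.2854)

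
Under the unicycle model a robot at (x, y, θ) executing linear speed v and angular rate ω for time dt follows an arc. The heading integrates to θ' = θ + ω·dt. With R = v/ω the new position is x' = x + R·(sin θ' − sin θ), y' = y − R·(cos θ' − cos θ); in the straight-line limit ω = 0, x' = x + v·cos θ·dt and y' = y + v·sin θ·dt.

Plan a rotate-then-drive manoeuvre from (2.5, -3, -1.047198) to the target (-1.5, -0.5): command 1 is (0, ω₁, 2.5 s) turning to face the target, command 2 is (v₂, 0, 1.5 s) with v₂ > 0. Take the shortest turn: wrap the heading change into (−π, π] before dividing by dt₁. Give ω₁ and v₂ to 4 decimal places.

heading to target = atan2(-0.5−-3, -1.5−2.5) = 2.5830
Δθ = wrap(2.5830 − -1.0472) = -2.6530; ω₁ = Δθ/dt₁ = -1.0612
distance = √((-1.5−2.5)² + (-0.5−-3)²) = 4.7170; v₂ = distance/dt₂ = 3.1447

ω₁ = -1.0612, v₂ = 3.1447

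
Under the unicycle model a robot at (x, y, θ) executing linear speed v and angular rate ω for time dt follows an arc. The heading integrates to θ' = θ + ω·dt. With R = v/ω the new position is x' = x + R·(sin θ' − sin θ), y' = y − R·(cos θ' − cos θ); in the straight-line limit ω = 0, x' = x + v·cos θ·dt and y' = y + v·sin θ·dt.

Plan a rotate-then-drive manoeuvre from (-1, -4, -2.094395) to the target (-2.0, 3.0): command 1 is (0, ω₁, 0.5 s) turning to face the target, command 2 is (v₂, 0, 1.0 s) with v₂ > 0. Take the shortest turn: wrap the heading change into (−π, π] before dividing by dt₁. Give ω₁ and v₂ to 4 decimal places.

ω₁ = -4.9522, v₂ = 7.0711

heading to target = atan2(3−-4, -2−-1) = 1.7127
Δθ = wrap(1.7127 − -2.0944) = -2.4761; ω₁ = Δθ/dt₁ = -4.9522
distance = √((-2−-1)² + (3−-4)²) = 7.0711; v₂ = distance/dt₂ = 7.0711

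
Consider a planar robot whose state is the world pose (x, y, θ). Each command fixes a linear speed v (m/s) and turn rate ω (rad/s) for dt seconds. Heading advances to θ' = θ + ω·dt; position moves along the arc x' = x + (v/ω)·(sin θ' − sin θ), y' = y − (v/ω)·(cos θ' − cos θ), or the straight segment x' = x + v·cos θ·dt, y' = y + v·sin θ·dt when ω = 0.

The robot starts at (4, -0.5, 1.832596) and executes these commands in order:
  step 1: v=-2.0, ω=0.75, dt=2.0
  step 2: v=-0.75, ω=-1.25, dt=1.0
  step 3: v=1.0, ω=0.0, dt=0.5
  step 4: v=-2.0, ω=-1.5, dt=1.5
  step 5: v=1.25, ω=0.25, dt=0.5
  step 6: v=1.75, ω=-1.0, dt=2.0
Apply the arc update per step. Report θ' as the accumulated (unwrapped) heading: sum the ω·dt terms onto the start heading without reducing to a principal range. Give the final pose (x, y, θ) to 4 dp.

step 1: θ'=3.3326 (R=-2.6667) → pose (7.0821, -2.4280, 3.3326)
step 2: θ'=2.0826 (R=0.6000) → pose (7.7191, -2.7232, 2.0826)
step 3: θ'=2.0826 (straight) → pose (7.4742, -2.2873, 2.0826)
step 4: θ'=-0.1674 (R=1.3333) → pose (6.0896, -4.2550, -0.1674)
step 5: θ'=-0.0424 (R=5.0000) → pose (6.7107, -4.3204, -0.0424)
step 6: θ'=-2.0424 (R=-1.7500) → pose (8.1955, -6.8639, -2.0424)

(8.1955, -6.8639, -2.0424)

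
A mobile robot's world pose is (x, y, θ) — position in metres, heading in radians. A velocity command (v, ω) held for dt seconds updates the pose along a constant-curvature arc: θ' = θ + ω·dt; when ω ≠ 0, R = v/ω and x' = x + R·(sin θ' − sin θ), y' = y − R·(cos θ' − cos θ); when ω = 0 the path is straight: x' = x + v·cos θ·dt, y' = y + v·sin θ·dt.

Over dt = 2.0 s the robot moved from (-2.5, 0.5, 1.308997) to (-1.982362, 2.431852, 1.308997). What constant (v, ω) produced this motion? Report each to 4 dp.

v = 1.0000, ω = 0.0000

Δθ = 1.308997 − 1.308997 = 0.000000
ω = Δθ/dt = 0.000000/2.0 = 0.0000
ω = 0 → v = (Δx·cos θ + Δy·sin θ)/dt = 1.0000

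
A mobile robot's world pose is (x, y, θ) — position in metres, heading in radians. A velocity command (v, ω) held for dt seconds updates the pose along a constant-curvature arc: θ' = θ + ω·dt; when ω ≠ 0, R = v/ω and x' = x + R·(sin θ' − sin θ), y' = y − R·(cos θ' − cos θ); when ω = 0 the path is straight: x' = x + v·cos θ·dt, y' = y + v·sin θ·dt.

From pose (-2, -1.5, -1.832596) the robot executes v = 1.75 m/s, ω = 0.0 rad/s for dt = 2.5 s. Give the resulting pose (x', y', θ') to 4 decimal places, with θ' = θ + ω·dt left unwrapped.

(-3.1323, -5.7259, -1.8326)

θ' = -1.8326 + 0.0·2.5 = -1.8326
ω = 0 → straight: x' = -2 + 1.75·cos(-1.8326)·2.5 = -3.1323
y' = -1.5 + 1.75·sin(-1.8326)·2.5 = -5.7259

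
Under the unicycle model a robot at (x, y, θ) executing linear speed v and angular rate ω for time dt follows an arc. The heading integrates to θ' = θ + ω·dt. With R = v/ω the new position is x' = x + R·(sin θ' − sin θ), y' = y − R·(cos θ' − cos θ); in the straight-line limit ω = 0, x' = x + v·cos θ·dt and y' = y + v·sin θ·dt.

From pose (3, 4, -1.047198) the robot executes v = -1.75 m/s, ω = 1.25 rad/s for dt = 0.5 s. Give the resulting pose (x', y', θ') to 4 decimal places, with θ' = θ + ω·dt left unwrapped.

(2.3612, 4.5771, -0.4222)

θ' = -1.0472 + 1.25·0.5 = -0.4222
R = v/ω = -1.75/1.25 = -1.4000
x' = 3 + -1.4000·(sin -0.4222 − sin -1.0472) = 2.3612
y' = 4 − -1.4000·(cos -0.4222 − cos -1.0472) = 4.5771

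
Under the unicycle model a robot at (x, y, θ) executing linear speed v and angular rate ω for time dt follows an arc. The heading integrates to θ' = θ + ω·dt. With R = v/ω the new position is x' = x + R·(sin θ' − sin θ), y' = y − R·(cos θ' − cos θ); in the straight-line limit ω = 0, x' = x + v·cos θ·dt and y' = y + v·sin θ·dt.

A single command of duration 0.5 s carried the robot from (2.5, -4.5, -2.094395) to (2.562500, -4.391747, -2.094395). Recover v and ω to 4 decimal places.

Δθ = -2.094395 − -2.094395 = 0.000000
ω = Δθ/dt = 0.000000/0.5 = 0.0000
ω = 0 → v = (Δx·cos θ + Δy·sin θ)/dt = -0.2500

v = -0.2500, ω = 0.0000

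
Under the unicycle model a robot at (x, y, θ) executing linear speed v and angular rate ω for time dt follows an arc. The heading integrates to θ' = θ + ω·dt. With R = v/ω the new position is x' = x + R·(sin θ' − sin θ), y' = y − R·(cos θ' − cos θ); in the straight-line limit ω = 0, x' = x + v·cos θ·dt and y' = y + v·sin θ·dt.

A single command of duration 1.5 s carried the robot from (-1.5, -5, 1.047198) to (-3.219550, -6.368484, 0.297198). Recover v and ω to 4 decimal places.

Δθ = 0.297198 − 1.047198 = -0.750000
ω = Δθ/dt = -0.750000/1.5 = -0.5000
R = Δx/(sin θ' − sin θ) = 3.0000
v = R·ω = 3.0000·-0.5000 = -1.5000

v = -1.5000, ω = -0.5000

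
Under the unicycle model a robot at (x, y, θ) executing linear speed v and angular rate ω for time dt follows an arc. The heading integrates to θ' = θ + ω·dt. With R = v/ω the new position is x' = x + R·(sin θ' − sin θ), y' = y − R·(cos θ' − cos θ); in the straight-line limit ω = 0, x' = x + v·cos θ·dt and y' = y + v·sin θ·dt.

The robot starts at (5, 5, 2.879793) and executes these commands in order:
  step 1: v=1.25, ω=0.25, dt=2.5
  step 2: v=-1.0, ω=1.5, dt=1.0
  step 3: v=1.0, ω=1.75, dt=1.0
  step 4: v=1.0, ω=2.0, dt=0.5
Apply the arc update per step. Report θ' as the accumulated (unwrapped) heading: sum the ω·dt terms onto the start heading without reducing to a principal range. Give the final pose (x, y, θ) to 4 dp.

(3.4083, 5.7111, 7.7548)

step 1: θ'=3.5048 (R=5.0000) → pose (1.9296, 4.8442, 3.5048)
step 2: θ'=5.0048 (R=-0.6667) → pose (2.3311, 5.6595, 5.0048)
step 3: θ'=6.7548 (R=0.5714) → pose (3.1379, 5.3152, 6.7548)
step 4: θ'=7.7548 (R=0.5000) → pose (3.4083, 5.7111, 7.7548)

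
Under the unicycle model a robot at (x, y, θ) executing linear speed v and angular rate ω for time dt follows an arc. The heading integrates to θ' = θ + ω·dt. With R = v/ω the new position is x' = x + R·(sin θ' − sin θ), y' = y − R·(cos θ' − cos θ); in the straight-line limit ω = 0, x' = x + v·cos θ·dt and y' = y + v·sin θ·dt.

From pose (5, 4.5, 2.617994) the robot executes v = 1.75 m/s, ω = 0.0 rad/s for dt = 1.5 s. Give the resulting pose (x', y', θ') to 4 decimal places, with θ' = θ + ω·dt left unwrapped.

(2.7267, 5.8125, 2.6180)

θ' = 2.6180 + 0.0·1.5 = 2.6180
ω = 0 → straight: x' = 5 + 1.75·cos(2.6180)·1.5 = 2.7267
y' = 4.5 + 1.75·sin(2.6180)·1.5 = 5.8125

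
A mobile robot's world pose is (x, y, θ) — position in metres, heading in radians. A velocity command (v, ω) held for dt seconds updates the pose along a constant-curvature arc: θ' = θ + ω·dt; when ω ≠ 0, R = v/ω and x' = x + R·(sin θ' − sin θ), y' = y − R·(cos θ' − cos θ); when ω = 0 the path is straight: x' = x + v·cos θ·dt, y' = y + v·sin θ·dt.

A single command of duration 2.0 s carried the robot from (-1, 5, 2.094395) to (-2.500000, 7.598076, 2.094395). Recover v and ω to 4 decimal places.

Δθ = 2.094395 − 2.094395 = 0.000000
ω = Δθ/dt = 0.000000/2.0 = 0.0000
ω = 0 → v = (Δx·cos θ + Δy·sin θ)/dt = 1.5000

v = 1.5000, ω = 0.0000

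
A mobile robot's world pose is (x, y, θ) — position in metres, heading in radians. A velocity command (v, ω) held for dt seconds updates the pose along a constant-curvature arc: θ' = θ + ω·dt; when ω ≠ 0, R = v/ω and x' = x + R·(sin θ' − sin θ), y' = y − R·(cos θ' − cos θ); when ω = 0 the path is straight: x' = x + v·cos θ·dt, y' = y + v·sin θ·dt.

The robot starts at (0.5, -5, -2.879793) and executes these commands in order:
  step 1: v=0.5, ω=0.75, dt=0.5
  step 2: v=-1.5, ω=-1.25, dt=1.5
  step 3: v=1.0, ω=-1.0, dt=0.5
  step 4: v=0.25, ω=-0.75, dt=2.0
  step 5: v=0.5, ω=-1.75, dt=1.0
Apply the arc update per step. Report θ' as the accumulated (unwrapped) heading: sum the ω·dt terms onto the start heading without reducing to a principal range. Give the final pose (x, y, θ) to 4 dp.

(2.6913, -5.2738, -8.1298)

step 1: θ'=-2.5048 (R=0.6667) → pose (0.2761, -5.1079, -2.5048)
step 2: θ'=-4.3798 (R=1.2000) → pose (2.1239, -5.6810, -4.3798)
step 3: θ'=-4.8798 (R=-1.0000) → pose (2.0831, -5.1878, -4.8798)
step 4: θ'=-6.3798 (R=-0.3333) → pose (2.4439, -4.9116, -6.3798)
step 5: θ'=-8.1298 (R=-0.2857) → pose (2.6913, -5.2738, -8.1298)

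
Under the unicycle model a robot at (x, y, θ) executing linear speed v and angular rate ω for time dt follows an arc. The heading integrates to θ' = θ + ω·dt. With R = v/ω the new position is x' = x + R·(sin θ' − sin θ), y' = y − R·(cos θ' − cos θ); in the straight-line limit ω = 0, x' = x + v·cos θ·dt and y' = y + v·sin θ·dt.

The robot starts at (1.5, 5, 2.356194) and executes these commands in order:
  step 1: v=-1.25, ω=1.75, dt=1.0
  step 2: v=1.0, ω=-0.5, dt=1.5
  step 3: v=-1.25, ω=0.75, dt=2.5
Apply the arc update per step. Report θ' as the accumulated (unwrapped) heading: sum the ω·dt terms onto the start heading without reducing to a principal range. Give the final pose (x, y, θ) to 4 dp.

step 1: θ'=4.1062 (R=-0.7143) → pose (2.5921, 5.0981, 4.1062)
step 2: θ'=3.3562 (R=-2.0000) → pose (1.3744, 4.2835, 3.3562)
step 3: θ'=5.2312 (R=-1.6667) → pose (2.4668, 6.7383, 5.2312)

(2.4668, 6.7383, 5.2312)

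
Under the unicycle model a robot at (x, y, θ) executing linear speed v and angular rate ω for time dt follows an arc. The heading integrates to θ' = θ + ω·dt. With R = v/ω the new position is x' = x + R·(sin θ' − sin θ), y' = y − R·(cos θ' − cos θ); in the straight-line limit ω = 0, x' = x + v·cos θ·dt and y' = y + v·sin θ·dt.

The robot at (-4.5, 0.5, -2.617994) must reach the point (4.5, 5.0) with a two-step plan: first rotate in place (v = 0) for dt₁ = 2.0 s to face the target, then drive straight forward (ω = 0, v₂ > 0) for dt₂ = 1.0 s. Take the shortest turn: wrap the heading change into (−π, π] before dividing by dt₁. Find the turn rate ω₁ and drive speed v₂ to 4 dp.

ω₁ = 1.5408, v₂ = 10.0623

heading to target = atan2(5−0.5, 4.5−-4.5) = 0.4636
Δθ = wrap(0.4636 − -2.6180) = 3.0816; ω₁ = Δθ/dt₁ = 1.5408
distance = √((4.5−-4.5)² + (5−0.5)²) = 10.0623; v₂ = distance/dt₂ = 10.0623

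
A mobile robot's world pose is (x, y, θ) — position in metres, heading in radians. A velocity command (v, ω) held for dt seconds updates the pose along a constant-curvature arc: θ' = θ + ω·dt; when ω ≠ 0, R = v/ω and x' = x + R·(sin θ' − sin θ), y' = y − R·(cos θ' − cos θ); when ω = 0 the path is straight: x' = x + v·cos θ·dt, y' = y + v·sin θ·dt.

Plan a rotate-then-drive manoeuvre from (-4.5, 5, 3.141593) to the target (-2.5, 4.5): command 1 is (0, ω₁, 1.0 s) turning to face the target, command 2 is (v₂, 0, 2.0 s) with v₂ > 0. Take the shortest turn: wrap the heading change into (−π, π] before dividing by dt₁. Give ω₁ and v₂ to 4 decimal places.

heading to target = atan2(4.5−5, -2.5−-4.5) = -0.2450
Δθ = wrap(-0.2450 − 3.1416) = 2.8966; ω₁ = Δθ/dt₁ = 2.8966
distance = √((-2.5−-4.5)² + (4.5−5)²) = 2.0616; v₂ = distance/dt₂ = 1.0308

ω₁ = 2.8966, v₂ = 1.0308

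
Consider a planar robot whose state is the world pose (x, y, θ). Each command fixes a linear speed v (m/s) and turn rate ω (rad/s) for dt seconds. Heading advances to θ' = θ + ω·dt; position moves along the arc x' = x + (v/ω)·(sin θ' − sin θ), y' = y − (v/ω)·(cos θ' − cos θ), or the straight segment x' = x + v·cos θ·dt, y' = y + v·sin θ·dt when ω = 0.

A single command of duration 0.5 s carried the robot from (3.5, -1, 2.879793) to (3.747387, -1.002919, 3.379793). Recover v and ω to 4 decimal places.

v = -0.5000, ω = 1.0000

Δθ = 3.379793 − 2.879793 = 0.500000
ω = Δθ/dt = 0.500000/0.5 = 1.0000
R = Δx/(sin θ' − sin θ) = -0.5000
v = R·ω = -0.5000·1.0000 = -0.5000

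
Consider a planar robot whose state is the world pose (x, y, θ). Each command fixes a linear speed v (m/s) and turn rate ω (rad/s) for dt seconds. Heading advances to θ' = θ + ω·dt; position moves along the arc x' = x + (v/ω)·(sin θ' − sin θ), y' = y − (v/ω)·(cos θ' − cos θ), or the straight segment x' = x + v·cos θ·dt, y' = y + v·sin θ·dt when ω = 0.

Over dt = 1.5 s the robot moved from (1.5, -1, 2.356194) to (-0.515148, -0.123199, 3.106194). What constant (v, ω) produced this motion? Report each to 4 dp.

v = 1.5000, ω = 0.5000

Δθ = 3.106194 − 2.356194 = 0.750000
ω = Δθ/dt = 0.750000/1.5 = 0.5000
R = Δx/(sin θ' − sin θ) = 3.0000
v = R·ω = 3.0000·0.5000 = 1.5000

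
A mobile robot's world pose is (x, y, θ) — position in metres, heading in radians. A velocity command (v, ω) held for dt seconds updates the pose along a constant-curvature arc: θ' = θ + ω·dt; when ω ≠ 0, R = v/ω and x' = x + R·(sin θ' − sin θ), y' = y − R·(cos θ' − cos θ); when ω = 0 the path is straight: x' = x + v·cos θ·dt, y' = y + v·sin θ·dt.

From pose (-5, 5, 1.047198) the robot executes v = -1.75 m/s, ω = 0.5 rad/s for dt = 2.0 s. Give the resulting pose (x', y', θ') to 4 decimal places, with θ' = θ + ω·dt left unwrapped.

θ' = 1.0472 + 0.5·2.0 = 2.0472
R = v/ω = -1.75/0.5 = -3.5000
x' = -5 + -3.5000·(sin 2.0472 − sin 1.0472) = -5.0792
y' = 5 − -3.5000·(cos 2.0472 − cos 1.0472) = 1.6450

(-5.0792, 1.6450, 2.0472)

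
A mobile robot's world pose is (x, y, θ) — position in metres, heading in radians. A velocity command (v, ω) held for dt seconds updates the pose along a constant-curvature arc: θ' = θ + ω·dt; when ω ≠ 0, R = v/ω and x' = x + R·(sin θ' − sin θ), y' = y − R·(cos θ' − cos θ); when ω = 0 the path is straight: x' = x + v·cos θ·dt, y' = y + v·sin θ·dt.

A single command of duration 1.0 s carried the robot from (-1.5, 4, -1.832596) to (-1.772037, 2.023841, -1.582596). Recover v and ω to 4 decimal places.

Δθ = -1.582596 − -1.832596 = 0.250000
ω = Δθ/dt = 0.250000/1.0 = 0.2500
R = −Δy/(cos θ' − cos θ) = 8.0000
v = R·ω = 8.0000·0.2500 = 2.0000

v = 2.0000, ω = 0.2500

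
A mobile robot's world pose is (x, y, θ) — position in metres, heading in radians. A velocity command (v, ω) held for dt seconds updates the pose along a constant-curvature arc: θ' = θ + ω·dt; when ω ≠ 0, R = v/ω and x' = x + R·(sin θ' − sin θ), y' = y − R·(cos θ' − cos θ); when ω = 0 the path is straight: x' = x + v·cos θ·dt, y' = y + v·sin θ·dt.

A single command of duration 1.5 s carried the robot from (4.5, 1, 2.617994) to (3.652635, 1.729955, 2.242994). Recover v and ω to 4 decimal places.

Δθ = 2.242994 − 2.617994 = -0.375000
ω = Δθ/dt = -0.375000/1.5 = -0.2500
R = Δx/(sin θ' − sin θ) = -3.0000
v = R·ω = -3.0000·-0.2500 = 0.7500

v = 0.7500, ω = -0.2500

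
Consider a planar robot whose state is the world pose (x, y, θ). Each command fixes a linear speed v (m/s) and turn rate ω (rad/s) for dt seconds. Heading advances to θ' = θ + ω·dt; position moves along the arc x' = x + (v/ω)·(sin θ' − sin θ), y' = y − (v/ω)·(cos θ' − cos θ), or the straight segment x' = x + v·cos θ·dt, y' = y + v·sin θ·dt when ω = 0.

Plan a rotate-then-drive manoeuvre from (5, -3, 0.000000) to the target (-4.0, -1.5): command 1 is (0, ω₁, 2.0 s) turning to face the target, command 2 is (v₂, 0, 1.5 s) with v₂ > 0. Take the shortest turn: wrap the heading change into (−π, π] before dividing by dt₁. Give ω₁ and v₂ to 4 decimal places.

heading to target = atan2(-1.5−-3, -4−5) = 2.9764
Δθ = wrap(2.9764 − 0.0000) = 2.9764; ω₁ = Δθ/dt₁ = 1.4882
distance = √((-4−5)² + (-1.5−-3)²) = 9.1241; v₂ = distance/dt₂ = 6.0828

ω₁ = 1.4882, v₂ = 6.0828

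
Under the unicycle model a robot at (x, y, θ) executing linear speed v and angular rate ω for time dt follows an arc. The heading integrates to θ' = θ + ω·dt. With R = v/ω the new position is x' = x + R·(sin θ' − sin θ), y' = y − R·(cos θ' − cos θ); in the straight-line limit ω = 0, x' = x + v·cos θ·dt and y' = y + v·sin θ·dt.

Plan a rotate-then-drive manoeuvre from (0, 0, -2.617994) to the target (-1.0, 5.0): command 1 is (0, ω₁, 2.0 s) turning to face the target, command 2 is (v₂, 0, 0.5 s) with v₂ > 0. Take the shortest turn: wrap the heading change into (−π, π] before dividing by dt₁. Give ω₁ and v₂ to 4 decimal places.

heading to target = atan2(5−0, -1−0) = 1.7682
Δθ = wrap(1.7682 − -2.6180) = -1.8970; ω₁ = Δθ/dt₁ = -0.9485
distance = √((-1−0)² + (5−0)²) = 5.0990; v₂ = distance/dt₂ = 10.1980

ω₁ = -0.9485, v₂ = 10.1980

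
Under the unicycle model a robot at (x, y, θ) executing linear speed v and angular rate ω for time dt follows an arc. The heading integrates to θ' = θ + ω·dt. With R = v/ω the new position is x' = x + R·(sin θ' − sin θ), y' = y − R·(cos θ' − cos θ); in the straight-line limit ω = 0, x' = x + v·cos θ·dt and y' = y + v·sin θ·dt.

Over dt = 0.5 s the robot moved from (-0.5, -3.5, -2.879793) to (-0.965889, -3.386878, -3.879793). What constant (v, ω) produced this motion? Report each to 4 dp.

v = 1.0000, ω = -2.0000

Δθ = -3.879793 − -2.879793 = -1.000000
ω = Δθ/dt = -1.000000/0.5 = -2.0000
R = Δx/(sin θ' − sin θ) = -0.5000
v = R·ω = -0.5000·-2.0000 = 1.0000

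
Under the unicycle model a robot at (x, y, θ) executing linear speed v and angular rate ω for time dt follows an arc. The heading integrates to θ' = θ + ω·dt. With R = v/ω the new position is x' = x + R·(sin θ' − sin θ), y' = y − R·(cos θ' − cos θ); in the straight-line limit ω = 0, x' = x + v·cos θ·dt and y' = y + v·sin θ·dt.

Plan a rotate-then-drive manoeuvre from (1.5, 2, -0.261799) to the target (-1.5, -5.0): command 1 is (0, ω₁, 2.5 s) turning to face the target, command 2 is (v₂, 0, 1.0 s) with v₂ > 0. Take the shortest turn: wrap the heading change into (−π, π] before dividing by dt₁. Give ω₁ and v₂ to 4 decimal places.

heading to target = atan2(-5−2, -1.5−1.5) = -1.9757
Δθ = wrap(-1.9757 − -0.2618) = -1.7139; ω₁ = Δθ/dt₁ = -0.6856
distance = √((-1.5−1.5)² + (-5−2)²) = 7.6158; v₂ = distance/dt₂ = 7.6158

ω₁ = -0.6856, v₂ = 7.6158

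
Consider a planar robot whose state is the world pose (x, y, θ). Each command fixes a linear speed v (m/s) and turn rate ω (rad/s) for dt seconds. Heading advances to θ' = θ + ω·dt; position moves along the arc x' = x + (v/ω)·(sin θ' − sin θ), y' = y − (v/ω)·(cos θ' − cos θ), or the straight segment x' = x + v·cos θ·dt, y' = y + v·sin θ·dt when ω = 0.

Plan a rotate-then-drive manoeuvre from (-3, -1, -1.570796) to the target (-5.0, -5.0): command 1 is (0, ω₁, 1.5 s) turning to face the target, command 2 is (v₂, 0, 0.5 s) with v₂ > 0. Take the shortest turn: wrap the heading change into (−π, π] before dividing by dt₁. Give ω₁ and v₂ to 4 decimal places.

heading to target = atan2(-5−-1, -5−-3) = -2.0344
Δθ = wrap(-2.0344 − -1.5708) = -0.4636; ω₁ = Δθ/dt₁ = -0.3091
distance = √((-5−-3)² + (-5−-1)²) = 4.4721; v₂ = distance/dt₂ = 8.9443

ω₁ = -0.3091, v₂ = 8.9443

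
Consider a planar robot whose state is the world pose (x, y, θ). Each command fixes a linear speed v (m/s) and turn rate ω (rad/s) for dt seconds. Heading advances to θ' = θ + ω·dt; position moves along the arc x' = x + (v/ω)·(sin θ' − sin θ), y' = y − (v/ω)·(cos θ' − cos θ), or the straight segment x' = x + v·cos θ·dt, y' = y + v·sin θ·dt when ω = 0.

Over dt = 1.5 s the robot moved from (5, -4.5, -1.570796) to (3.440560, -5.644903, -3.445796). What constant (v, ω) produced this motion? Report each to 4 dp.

v = 1.5000, ω = -1.2500

Δθ = -3.445796 − -1.570796 = -1.875000
ω = Δθ/dt = -1.875000/1.5 = -1.2500
R = Δx/(sin θ' − sin θ) = -1.2000
v = R·ω = -1.2000·-1.2500 = 1.5000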